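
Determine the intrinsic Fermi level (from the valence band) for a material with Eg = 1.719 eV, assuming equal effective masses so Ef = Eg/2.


Step 1: For an intrinsic semiconductor, the Fermi level sits at midgap.
Step 2: Ef = Eg / 2 = 1.719 / 2 = 0.8595 eV

0.8595


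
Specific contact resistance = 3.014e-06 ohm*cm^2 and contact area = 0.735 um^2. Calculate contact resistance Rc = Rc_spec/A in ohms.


Step 1: Convert area to cm^2: 0.735 um^2 = 7.3500e-09 cm^2
Step 2: Rc = Rc_spec / A = 3.014e-06 / 7.3500e-09
Step 3: Rc = 4.10e+02 ohms

4.10e+02


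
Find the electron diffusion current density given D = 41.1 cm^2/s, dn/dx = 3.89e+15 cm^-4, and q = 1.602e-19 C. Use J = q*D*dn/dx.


Step 1: J = q * D * (dn/dx)
Step 2: J = 1.602e-19 * 41.1 * 3.89e+15
Step 3: J = 2.56e-02 A/cm^2

2.56e-02


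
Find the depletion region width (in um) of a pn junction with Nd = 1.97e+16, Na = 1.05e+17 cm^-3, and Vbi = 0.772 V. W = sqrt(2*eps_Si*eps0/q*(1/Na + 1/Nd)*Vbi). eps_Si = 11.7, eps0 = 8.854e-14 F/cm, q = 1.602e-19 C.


Step 1: 1/Na + 1/Nd = 1/1.05e+17 + 1/1.97e+16 = 6.02852e-17
Step 2: 2*eps*eps0/q = 2*11.7*8.854e-14/1.602e-19 = 1.293281e+07
Step 3: W^2 = 1.293281e+07 * 6.02852e-17 * 0.772 = 6.01895e-10
Step 4: W = sqrt(6.01895e-10) = 2.453e-05 cm = 0.2453 um

0.2453


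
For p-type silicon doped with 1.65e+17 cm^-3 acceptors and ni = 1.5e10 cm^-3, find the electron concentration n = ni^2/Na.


Step 1: Majority hole concentration p ≈ Na = 1.65e+17 cm^-3
Step 2: n = ni^2 / Na = (1.5e10)^2 / 1.65e+17
Step 3: n = 1.36e+03 cm^-3

1.36e+03


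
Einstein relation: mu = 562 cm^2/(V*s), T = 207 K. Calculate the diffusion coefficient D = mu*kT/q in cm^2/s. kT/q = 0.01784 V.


Step 1: D = mu * (kT/q)
Step 2: D = 562 * 0.01784
Step 3: D = 10.03 cm^2/s

10.03


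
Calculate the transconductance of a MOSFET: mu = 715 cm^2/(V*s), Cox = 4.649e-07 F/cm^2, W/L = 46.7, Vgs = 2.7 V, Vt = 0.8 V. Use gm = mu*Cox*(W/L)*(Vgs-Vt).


Step 1: Vov = Vgs - Vt = 2.7 - 0.8 = 1.9 V
Step 2: gm = mu * Cox * (W/L) * Vov
Step 3: gm = 715 * 4.649e-07 * 46.7 * 1.9 = 2.95e-02 S

2.95e-02


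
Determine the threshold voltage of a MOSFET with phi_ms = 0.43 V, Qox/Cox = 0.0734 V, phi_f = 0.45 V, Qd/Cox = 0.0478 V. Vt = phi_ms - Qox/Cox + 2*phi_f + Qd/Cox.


Step 1: Vt = phi_ms - Qox/Cox + 2*phi_f + Qd/Cox
Step 2: Vt = 0.43 - 0.0734 + 2*0.45 + 0.0478
Step 3: Vt = 0.43 - 0.0734 + 0.9 + 0.0478
Step 4: Vt = 1.3044 V

1.3044


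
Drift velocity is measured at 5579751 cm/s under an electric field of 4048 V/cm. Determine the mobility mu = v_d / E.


Step 1: mu = v_d / E
Step 2: mu = 5579751 / 4048
Step 3: mu = 1378.4 cm^2/(V*s)

1378.4


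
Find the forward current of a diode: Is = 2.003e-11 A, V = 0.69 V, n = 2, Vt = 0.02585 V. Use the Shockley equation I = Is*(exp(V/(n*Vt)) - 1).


Step 1: V/(n*Vt) = 0.69/(2*0.02585) = 13.3462
Step 2: exp(13.3462) = 6.2543e+05
Step 3: I = 2.003e-11 * (6.2543e+05 - 1) = 1.25e-05 A

1.25e-05


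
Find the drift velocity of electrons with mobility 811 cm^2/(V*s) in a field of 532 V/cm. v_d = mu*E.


Step 1: v_d = mu * E
Step 2: v_d = 811 * 532 = 431452
Step 3: v_d = 4.31e+05 cm/s

4.31e+05


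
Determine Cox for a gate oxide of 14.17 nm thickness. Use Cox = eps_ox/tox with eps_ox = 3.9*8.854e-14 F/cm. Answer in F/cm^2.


Step 1: eps_ox = 3.9 * 8.854e-14 = 3.45306e-13 F/cm
Step 2: tox in cm = 14.17 nm * 1e-7 = 1.4170e-06 cm
Step 3: Cox = 3.45306e-13 / 1.4170e-06 = 2.44e-07 F/cm^2

2.44e-07


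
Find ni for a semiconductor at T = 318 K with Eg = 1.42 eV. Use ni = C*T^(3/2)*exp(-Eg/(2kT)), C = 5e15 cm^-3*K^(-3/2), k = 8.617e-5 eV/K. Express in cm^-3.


Step 1: Compute kT = 8.617e-5 * 318 = 0.02740206 eV
Step 2: Exponent = -Eg/(2kT) = -1.42/(2*0.02740206) = -25.91046
Step 3: T^(3/2) = 318^1.5 = 5670.75
Step 4: ni = 5e15 * 5670.75 * exp(-25.91046) = 1.58e+08 cm^-3

1.58e+08


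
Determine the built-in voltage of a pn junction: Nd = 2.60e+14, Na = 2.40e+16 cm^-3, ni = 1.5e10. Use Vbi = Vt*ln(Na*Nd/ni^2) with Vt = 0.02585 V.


Step 1: Compute Na*Nd/ni^2 = 2.40e+16 * 2.60e+14 / (1.5e10)^2 = 2.7733e+10
Step 2: ln(2.7733e+10) = 24.0459
Step 3: Vbi = 0.02585 * 24.0459 = 0.622 V

0.622


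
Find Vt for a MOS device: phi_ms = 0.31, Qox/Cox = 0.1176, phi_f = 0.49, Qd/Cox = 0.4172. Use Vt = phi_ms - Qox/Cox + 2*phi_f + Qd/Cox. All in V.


Step 1: Vt = phi_ms - Qox/Cox + 2*phi_f + Qd/Cox
Step 2: Vt = 0.31 - 0.1176 + 2*0.49 + 0.4172
Step 3: Vt = 0.31 - 0.1176 + 0.98 + 0.4172
Step 4: Vt = 1.5896 V

1.5896


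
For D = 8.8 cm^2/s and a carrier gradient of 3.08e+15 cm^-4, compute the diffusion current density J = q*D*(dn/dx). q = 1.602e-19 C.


Step 1: J = q * D * (dn/dx)
Step 2: J = 1.602e-19 * 8.8 * 3.08e+15
Step 3: J = 4.34e-03 A/cm^2

4.34e-03


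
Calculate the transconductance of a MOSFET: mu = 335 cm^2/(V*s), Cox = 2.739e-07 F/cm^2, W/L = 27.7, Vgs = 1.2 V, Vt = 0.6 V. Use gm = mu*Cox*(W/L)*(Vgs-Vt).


Step 1: Vov = Vgs - Vt = 1.2 - 0.6 = 0.6 V
Step 2: gm = mu * Cox * (W/L) * Vov
Step 3: gm = 335 * 2.739e-07 * 27.7 * 0.6 = 1.52e-03 S

1.52e-03


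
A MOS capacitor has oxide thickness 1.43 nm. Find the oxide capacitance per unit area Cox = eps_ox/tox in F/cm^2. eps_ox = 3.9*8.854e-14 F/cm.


Step 1: eps_ox = 3.9 * 8.854e-14 = 3.45306e-13 F/cm
Step 2: tox in cm = 1.43 nm * 1e-7 = 1.4300e-07 cm
Step 3: Cox = 3.45306e-13 / 1.4300e-07 = 2.41e-06 F/cm^2

2.41e-06


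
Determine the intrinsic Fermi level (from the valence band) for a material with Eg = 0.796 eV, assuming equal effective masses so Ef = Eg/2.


Step 1: For an intrinsic semiconductor, the Fermi level sits at midgap.
Step 2: Ef = Eg / 2 = 0.796 / 2 = 0.398 eV

0.398


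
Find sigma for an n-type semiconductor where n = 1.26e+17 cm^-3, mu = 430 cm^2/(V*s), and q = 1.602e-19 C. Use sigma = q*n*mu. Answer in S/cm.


Step 1: sigma = q * n * mu
Step 2: sigma = 1.602e-19 * 1.26e+17 * 430
Step 3: sigma = 8.680e+00 S/cm

8.680e+00


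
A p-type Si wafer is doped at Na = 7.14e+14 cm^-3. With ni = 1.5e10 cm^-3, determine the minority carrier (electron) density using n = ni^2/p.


Step 1: Majority hole concentration p ≈ Na = 7.14e+14 cm^-3
Step 2: n = ni^2 / Na = (1.5e10)^2 / 7.14e+14
Step 3: n = 3.15e+05 cm^-3

3.15e+05


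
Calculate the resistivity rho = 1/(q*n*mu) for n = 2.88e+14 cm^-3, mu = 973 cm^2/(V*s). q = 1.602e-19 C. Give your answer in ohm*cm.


Step 1: sigma = q * n * mu = 1.602e-19 * 2.88e+14 * 973 = 4.48919e-02 S/cm
Step 2: rho = 1 / sigma = 1 / 4.48919e-02 = 22.28 ohm*cm

22.28


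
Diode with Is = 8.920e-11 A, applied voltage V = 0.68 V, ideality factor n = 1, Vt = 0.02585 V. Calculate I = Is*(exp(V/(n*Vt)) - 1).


Step 1: V/(n*Vt) = 0.68/(1*0.02585) = 26.3056
Step 2: exp(26.3056) = 2.6569e+11
Step 3: I = 8.920e-11 * (2.6569e+11 - 1) = 2.37e+01 A

2.37e+01


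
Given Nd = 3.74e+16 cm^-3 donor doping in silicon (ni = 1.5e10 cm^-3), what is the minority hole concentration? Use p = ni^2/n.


Step 1: Since Nd >> ni, n ≈ Nd = 3.74e+16 cm^-3
Step 2: p = ni^2 / n = (1.5e10)^2 / 3.74e+16
Step 3: p = 2.25e20 / 3.74e+16 = 6.02e+03 cm^-3

6.02e+03


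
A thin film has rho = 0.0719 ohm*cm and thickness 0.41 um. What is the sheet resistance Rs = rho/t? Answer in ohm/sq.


Step 1: Convert thickness to cm: t = 0.41 um = 4.1000e-05 cm
Step 2: Rs = rho / t = 0.0719 / 4.1000e-05
Step 3: Rs = 1753.7 ohm/sq

1753.7


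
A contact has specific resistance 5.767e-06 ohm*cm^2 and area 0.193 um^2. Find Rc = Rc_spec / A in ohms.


Step 1: Convert area to cm^2: 0.193 um^2 = 1.9300e-09 cm^2
Step 2: Rc = Rc_spec / A = 5.767e-06 / 1.9300e-09
Step 3: Rc = 2.99e+03 ohms

2.99e+03


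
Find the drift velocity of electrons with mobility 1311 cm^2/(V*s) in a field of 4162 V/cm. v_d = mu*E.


Step 1: v_d = mu * E
Step 2: v_d = 1311 * 4162 = 5456382
Step 3: v_d = 5.46e+06 cm/s

5.46e+06


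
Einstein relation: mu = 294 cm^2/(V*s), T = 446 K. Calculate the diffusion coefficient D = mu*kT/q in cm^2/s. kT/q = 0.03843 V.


Step 1: D = mu * (kT/q)
Step 2: D = 294 * 0.03843
Step 3: D = 11.3 cm^2/s

11.3


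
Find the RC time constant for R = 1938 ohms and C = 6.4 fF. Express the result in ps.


Step 1: tau = R * C
Step 2: tau = 1938 * 6.4 fF = 1938 * 6.4e-15 F
Step 3: tau = 1.24032e-11 s = 12.4032 ps

12.4032


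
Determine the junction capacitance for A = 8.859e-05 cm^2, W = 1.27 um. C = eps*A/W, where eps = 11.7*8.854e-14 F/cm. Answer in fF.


Step 1: eps_Si = 11.7 * 8.854e-14 = 1.035918e-12 F/cm
Step 2: W in cm = 1.27 * 1e-4 = 1.27e-04 cm
Step 3: C = 1.035918e-12 * 8.859e-05 / 1.27e-04 = 7.226140e-13 F
Step 4: C = 722.61 fF

722.61


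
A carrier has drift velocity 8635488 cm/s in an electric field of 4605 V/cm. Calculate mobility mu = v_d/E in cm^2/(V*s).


Step 1: mu = v_d / E
Step 2: mu = 8635488 / 4605
Step 3: mu = 1875.24 cm^2/(V*s)

1875.24


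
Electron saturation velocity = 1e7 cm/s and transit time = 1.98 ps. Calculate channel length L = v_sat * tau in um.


Step 1: tau in seconds = 1.98 ps * 1e-12 = 1.9800e-12 s
Step 2: L = v_sat * tau = 1e7 * 1.9800e-12 = 1.9800e-05 cm
Step 3: L in um = 1.9800e-05 * 1e4 = 0.198 um

0.198


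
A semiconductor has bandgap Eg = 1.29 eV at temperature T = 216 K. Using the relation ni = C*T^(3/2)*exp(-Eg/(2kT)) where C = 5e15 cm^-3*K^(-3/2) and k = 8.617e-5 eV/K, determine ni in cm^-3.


Step 1: Compute kT = 8.617e-5 * 216 = 0.01861272 eV
Step 2: Exponent = -Eg/(2kT) = -1.29/(2*0.01861272) = -34.65372
Step 3: T^(3/2) = 216^1.5 = 3174.54
Step 4: ni = 5e15 * 3174.54 * exp(-34.65372) = 1.41e+04 cm^-3

1.41e+04


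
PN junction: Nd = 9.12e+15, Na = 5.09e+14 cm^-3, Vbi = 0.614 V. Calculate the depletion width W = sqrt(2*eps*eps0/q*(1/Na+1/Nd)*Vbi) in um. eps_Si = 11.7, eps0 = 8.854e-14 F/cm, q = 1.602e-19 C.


Step 1: 1/Na + 1/Nd = 1/5.09e+14 + 1/9.12e+15 = 2.07429e-15
Step 2: 2*eps*eps0/q = 2*11.7*8.854e-14/1.602e-19 = 1.293281e+07
Step 3: W^2 = 1.293281e+07 * 2.07429e-15 * 0.614 = 1.64714e-08
Step 4: W = sqrt(1.64714e-08) = 1.283e-04 cm = 1.283 um

1.283


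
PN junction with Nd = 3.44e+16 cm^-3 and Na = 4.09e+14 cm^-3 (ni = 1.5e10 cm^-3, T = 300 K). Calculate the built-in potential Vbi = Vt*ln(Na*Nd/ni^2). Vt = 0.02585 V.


Step 1: Compute Na*Nd/ni^2 = 4.09e+14 * 3.44e+16 / (1.5e10)^2 = 6.2532e+10
Step 2: ln(6.2532e+10) = 24.8589
Step 3: Vbi = 0.02585 * 24.8589 = 0.643 V

0.643


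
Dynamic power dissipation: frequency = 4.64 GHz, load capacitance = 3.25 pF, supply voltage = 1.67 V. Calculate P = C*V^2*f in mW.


Step 1: V^2 = 1.67^2 = 2.7889 V^2
Step 2: P = C*V^2*f = 3.25e-12 F * 2.7889 * 4.64e9 Hz
Step 3: P = 4.2056612e-02 W
Step 4: P = 42.057 mW

42.057


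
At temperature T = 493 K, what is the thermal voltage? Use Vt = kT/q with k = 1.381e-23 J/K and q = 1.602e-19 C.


Step 1: kT = 1.381e-23 * 493 = 6.80833e-21 J
Step 2: Vt = kT/q = 6.80833e-21 / 1.602e-19
Step 3: Vt = 0.0425 V

0.0425


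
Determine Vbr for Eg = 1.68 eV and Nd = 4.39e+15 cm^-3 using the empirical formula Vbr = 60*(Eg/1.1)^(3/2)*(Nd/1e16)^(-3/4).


Step 1: Eg/1.1 = 1.68/1.1 = 1.527273
Step 2: (Eg/1.1)^1.5 = 1.527273^1.5 = 1.887448
Step 3: (Nd/1e16)^(-0.75) = (0.439)^(-0.75) = 1.854179
Step 4: Vbr = 60 * 1.887448 * 1.854179 = 210.0 V

210.0


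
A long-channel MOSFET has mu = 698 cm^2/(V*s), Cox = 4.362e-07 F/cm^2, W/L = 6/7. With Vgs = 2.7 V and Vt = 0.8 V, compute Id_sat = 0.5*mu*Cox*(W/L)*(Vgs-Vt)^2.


Step 1: Overdrive voltage Vov = Vgs - Vt = 2.7 - 0.8 = 1.9 V
Step 2: W/L = 6/7 = 0.857143
Step 3: Id = 0.5 * 698 * 4.362e-07 * 0.857143 * 1.9^2
Step 4: Id = 4.71e-04 A

4.71e-04


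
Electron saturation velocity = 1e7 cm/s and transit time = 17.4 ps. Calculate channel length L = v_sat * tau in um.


Step 1: tau in seconds = 17.4 ps * 1e-12 = 1.7400e-11 s
Step 2: L = v_sat * tau = 1e7 * 1.7400e-11 = 1.7400e-04 cm
Step 3: L in um = 1.7400e-04 * 1e4 = 1.74 um

1.74


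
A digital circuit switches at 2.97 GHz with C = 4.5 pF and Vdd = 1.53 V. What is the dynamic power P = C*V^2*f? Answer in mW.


Step 1: V^2 = 1.53^2 = 2.3409 V^2
Step 2: P = C*V^2*f = 4.5e-12 F * 2.3409 * 2.97e9 Hz
Step 3: P = 3.12861285e-02 W
Step 4: P = 31.286 mW

31.286


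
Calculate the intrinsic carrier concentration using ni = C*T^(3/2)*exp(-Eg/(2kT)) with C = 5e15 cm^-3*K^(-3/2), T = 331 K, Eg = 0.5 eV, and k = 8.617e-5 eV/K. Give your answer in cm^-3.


Step 1: Compute kT = 8.617e-5 * 331 = 0.02852227 eV
Step 2: Exponent = -Eg/(2kT) = -0.5/(2*0.02852227) = -8.76508
Step 3: T^(3/2) = 331^1.5 = 6022.02
Step 4: ni = 5e15 * 6022.02 * exp(-8.76508) = 4.70e+15 cm^-3

4.70e+15


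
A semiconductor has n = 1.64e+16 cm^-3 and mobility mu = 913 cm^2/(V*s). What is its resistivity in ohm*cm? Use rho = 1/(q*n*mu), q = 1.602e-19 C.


Step 1: sigma = q * n * mu = 1.602e-19 * 1.64e+16 * 913 = 2.39871e+00 S/cm
Step 2: rho = 1 / sigma = 1 / 2.39871e+00 = 0.4169 ohm*cm

0.4169


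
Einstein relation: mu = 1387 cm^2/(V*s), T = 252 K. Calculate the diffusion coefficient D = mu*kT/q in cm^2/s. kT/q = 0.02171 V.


Step 1: D = mu * (kT/q)
Step 2: D = 1387 * 0.02171
Step 3: D = 30.11 cm^2/s

30.11


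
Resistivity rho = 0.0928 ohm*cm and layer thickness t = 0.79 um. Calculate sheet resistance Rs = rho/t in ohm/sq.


Step 1: Convert thickness to cm: t = 0.79 um = 7.9000e-05 cm
Step 2: Rs = rho / t = 0.0928 / 7.9000e-05
Step 3: Rs = 1174.7 ohm/sq

1174.7


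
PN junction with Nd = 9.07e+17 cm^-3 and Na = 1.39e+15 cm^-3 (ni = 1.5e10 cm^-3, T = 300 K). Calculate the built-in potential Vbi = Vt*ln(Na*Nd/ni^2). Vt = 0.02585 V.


Step 1: Compute Na*Nd/ni^2 = 1.39e+15 * 9.07e+17 / (1.5e10)^2 = 5.6032e+12
Step 2: ln(5.6032e+12) = 29.3544
Step 3: Vbi = 0.02585 * 29.3544 = 0.759 V

0.759


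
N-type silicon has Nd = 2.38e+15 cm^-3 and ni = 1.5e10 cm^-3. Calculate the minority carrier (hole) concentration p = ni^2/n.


Step 1: Since Nd >> ni, n ≈ Nd = 2.38e+15 cm^-3
Step 2: p = ni^2 / n = (1.5e10)^2 / 2.38e+15
Step 3: p = 2.25e20 / 2.38e+15 = 9.45e+04 cm^-3

9.45e+04


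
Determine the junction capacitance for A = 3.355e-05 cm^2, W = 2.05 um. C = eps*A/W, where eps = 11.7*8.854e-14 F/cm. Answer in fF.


Step 1: eps_Si = 11.7 * 8.854e-14 = 1.035918e-12 F/cm
Step 2: W in cm = 2.05 * 1e-4 = 2.05e-04 cm
Step 3: C = 1.035918e-12 * 3.355e-05 / 2.05e-04 = 1.695368e-13 F
Step 4: C = 169.54 fF

169.54


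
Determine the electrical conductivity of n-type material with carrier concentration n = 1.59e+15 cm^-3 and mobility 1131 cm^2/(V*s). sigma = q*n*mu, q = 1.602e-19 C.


Step 1: sigma = q * n * mu
Step 2: sigma = 1.602e-19 * 1.59e+15 * 1131
Step 3: sigma = 2.881e-01 S/cm

2.881e-01


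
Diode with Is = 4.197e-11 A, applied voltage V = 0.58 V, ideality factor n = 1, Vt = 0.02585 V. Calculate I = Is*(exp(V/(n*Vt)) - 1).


Step 1: V/(n*Vt) = 0.58/(1*0.02585) = 22.4371
Step 2: exp(22.4371) = 5.5502e+09
Step 3: I = 4.197e-11 * (5.5502e+09 - 1) = 2.33e-01 A

2.33e-01


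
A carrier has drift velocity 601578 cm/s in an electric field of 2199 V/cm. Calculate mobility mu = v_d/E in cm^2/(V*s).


Step 1: mu = v_d / E
Step 2: mu = 601578 / 2199
Step 3: mu = 273.57 cm^2/(V*s)

273.57


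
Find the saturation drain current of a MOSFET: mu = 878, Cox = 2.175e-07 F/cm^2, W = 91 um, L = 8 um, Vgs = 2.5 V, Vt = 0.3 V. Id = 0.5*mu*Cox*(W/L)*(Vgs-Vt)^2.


Step 1: Overdrive voltage Vov = Vgs - Vt = 2.5 - 0.3 = 2.2 V
Step 2: W/L = 91/8 = 11.375
Step 3: Id = 0.5 * 878 * 2.175e-07 * 11.375 * 2.2^2
Step 4: Id = 5.26e-03 A

5.26e-03


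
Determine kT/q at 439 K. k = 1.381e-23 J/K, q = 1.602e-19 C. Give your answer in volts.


Step 1: kT = 1.381e-23 * 439 = 6.06259e-21 J
Step 2: Vt = kT/q = 6.06259e-21 / 1.602e-19
Step 3: Vt = 0.03784 V

0.03784


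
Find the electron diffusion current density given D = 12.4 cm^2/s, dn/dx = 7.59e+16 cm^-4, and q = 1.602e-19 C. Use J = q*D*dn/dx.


Step 1: J = q * D * (dn/dx)
Step 2: J = 1.602e-19 * 12.4 * 7.59e+16
Step 3: J = 1.51e-01 A/cm^2

1.51e-01


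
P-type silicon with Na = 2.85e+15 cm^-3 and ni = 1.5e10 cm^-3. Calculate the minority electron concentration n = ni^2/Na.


Step 1: Majority hole concentration p ≈ Na = 2.85e+15 cm^-3
Step 2: n = ni^2 / Na = (1.5e10)^2 / 2.85e+15
Step 3: n = 7.89e+04 cm^-3

7.89e+04


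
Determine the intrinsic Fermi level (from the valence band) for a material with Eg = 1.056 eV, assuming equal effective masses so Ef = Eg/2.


Step 1: For an intrinsic semiconductor, the Fermi level sits at midgap.
Step 2: Ef = Eg / 2 = 1.056 / 2 = 0.528 eV

0.528


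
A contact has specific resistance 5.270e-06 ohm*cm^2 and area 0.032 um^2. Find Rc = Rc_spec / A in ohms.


Step 1: Convert area to cm^2: 0.032 um^2 = 3.2000e-10 cm^2
Step 2: Rc = Rc_spec / A = 5.270e-06 / 3.2000e-10
Step 3: Rc = 1.65e+04 ohms

1.65e+04


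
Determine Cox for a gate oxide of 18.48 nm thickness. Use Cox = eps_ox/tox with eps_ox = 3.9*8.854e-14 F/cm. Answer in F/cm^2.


Step 1: eps_ox = 3.9 * 8.854e-14 = 3.45306e-13 F/cm
Step 2: tox in cm = 18.48 nm * 1e-7 = 1.8480e-06 cm
Step 3: Cox = 3.45306e-13 / 1.8480e-06 = 1.87e-07 F/cm^2

1.87e-07


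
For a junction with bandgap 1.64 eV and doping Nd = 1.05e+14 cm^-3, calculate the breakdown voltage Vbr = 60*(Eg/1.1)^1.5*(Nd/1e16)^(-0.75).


Step 1: Eg/1.1 = 1.64/1.1 = 1.490909
Step 2: (Eg/1.1)^1.5 = 1.490909^1.5 = 1.820441
Step 3: (Nd/1e16)^(-0.75) = (0.0105)^(-0.75) = 30.486532
Step 4: Vbr = 60 * 1.820441 * 30.486532 = 3329.9 V

3329.9


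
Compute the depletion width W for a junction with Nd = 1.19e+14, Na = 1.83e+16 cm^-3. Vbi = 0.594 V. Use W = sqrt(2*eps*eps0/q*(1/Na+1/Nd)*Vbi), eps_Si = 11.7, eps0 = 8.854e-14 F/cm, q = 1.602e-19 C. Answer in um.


Step 1: 1/Na + 1/Nd = 1/1.83e+16 + 1/1.19e+14 = 8.45801e-15
Step 2: 2*eps*eps0/q = 2*11.7*8.854e-14/1.602e-19 = 1.293281e+07
Step 3: W^2 = 1.293281e+07 * 8.45801e-15 * 0.594 = 6.49752e-08
Step 4: W = sqrt(6.49752e-08) = 2.549e-04 cm = 2.549 um

2.549


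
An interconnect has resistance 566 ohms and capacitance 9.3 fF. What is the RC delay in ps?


Step 1: tau = R * C
Step 2: tau = 566 * 9.3 fF = 566 * 9.3e-15 F
Step 3: tau = 5.2638e-12 s = 5.2638 ps

5.2638


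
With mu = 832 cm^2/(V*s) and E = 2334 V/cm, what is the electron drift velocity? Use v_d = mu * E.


Step 1: v_d = mu * E
Step 2: v_d = 832 * 2334 = 1941888
Step 3: v_d = 1.94e+06 cm/s

1.94e+06


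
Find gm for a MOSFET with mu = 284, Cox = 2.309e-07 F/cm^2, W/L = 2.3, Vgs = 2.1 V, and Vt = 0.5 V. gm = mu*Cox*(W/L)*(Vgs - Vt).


Step 1: Vov = Vgs - Vt = 2.1 - 0.5 = 1.6 V
Step 2: gm = mu * Cox * (W/L) * Vov
Step 3: gm = 284 * 2.309e-07 * 2.3 * 1.6 = 2.41e-04 S

2.41e-04


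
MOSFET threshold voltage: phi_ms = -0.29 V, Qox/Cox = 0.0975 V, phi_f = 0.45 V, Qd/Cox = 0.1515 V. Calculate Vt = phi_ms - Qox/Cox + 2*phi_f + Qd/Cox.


Step 1: Vt = phi_ms - Qox/Cox + 2*phi_f + Qd/Cox
Step 2: Vt = -0.29 - 0.0975 + 2*0.45 + 0.1515
Step 3: Vt = -0.29 - 0.0975 + 0.9 + 0.1515
Step 4: Vt = 0.664 V

0.664


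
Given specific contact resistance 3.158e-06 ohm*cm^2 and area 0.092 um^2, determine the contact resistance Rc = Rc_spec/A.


Step 1: Convert area to cm^2: 0.092 um^2 = 9.2000e-10 cm^2
Step 2: Rc = Rc_spec / A = 3.158e-06 / 9.2000e-10
Step 3: Rc = 3.43e+03 ohms

3.43e+03


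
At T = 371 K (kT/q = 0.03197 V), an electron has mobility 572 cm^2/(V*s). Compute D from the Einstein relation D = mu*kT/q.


Step 1: D = mu * (kT/q)
Step 2: D = 572 * 0.03197
Step 3: D = 18.29 cm^2/s

18.29


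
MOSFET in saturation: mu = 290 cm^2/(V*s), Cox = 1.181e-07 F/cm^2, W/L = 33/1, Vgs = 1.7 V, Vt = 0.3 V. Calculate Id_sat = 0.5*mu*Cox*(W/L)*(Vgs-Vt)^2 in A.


Step 1: Overdrive voltage Vov = Vgs - Vt = 1.7 - 0.3 = 1.4 V
Step 2: W/L = 33/1 = 33
Step 3: Id = 0.5 * 290 * 1.181e-07 * 33 * 1.4^2
Step 4: Id = 1.11e-03 A

1.11e-03


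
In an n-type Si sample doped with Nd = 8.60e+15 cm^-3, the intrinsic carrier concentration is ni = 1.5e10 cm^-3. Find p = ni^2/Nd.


Step 1: Since Nd >> ni, n ≈ Nd = 8.60e+15 cm^-3
Step 2: p = ni^2 / n = (1.5e10)^2 / 8.60e+15
Step 3: p = 2.25e20 / 8.60e+15 = 2.62e+04 cm^-3

2.62e+04


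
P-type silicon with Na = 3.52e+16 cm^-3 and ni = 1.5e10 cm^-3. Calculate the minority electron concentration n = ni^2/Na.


Step 1: Majority hole concentration p ≈ Na = 3.52e+16 cm^-3
Step 2: n = ni^2 / Na = (1.5e10)^2 / 3.52e+16
Step 3: n = 6.39e+03 cm^-3

6.39e+03


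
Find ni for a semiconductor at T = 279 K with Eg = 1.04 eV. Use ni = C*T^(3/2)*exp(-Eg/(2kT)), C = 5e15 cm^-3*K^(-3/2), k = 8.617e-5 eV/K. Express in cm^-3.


Step 1: Compute kT = 8.617e-5 * 279 = 0.02404143 eV
Step 2: Exponent = -Eg/(2kT) = -1.04/(2*0.02404143) = -21.62933
Step 3: T^(3/2) = 279^1.5 = 4660.22
Step 4: ni = 5e15 * 4660.22 * exp(-21.62933) = 9.42e+09 cm^-3

9.42e+09


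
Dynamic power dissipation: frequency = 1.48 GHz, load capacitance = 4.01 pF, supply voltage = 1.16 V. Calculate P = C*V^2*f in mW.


Step 1: V^2 = 1.16^2 = 1.3456 V^2
Step 2: P = C*V^2*f = 4.01e-12 F * 1.3456 * 1.48e9 Hz
Step 3: P = 7.98586688e-03 W
Step 4: P = 7.986 mW

7.986


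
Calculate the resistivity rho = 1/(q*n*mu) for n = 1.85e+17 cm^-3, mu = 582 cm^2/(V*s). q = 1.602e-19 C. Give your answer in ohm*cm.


Step 1: sigma = q * n * mu = 1.602e-19 * 1.85e+17 * 582 = 1.72487e+01 S/cm
Step 2: rho = 1 / sigma = 1 / 1.72487e+01 = 0.05798 ohm*cm

0.05798


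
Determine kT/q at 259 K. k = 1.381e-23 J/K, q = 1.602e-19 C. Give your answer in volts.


Step 1: kT = 1.381e-23 * 259 = 3.57679e-21 J
Step 2: Vt = kT/q = 3.57679e-21 / 1.602e-19
Step 3: Vt = 0.02233 V

0.02233


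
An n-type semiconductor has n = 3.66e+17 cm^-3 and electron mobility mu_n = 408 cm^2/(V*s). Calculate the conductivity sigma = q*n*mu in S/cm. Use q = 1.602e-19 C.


Step 1: sigma = q * n * mu
Step 2: sigma = 1.602e-19 * 3.66e+17 * 408
Step 3: sigma = 2.392e+01 S/cm

2.392e+01


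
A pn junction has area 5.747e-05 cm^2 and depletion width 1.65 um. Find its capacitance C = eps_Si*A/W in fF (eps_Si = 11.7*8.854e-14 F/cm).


Step 1: eps_Si = 11.7 * 8.854e-14 = 1.035918e-12 F/cm
Step 2: W in cm = 1.65 * 1e-4 = 1.65e-04 cm
Step 3: C = 1.035918e-12 * 5.747e-05 / 1.65e-04 = 3.608134e-13 F
Step 4: C = 360.81 fF

360.81


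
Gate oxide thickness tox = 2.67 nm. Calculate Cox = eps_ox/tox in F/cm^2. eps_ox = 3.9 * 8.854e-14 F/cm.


Step 1: eps_ox = 3.9 * 8.854e-14 = 3.45306e-13 F/cm
Step 2: tox in cm = 2.67 nm * 1e-7 = 2.6700e-07 cm
Step 3: Cox = 3.45306e-13 / 2.6700e-07 = 1.29e-06 F/cm^2

1.29e-06


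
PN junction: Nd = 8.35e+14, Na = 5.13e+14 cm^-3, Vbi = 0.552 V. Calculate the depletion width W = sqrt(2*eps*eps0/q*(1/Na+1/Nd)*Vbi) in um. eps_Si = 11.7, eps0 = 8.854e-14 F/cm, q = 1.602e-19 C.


Step 1: 1/Na + 1/Nd = 1/5.13e+14 + 1/8.35e+14 = 3.14692e-15
Step 2: 2*eps*eps0/q = 2*11.7*8.854e-14/1.602e-19 = 1.293281e+07
Step 3: W^2 = 1.293281e+07 * 3.14692e-15 * 0.552 = 2.24656e-08
Step 4: W = sqrt(2.24656e-08) = 1.499e-04 cm = 1.499 um

1.499


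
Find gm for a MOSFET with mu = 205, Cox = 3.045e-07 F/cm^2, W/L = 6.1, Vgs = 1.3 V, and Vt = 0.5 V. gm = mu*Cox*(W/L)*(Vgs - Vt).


Step 1: Vov = Vgs - Vt = 1.3 - 0.5 = 0.8 V
Step 2: gm = mu * Cox * (W/L) * Vov
Step 3: gm = 205 * 3.045e-07 * 6.1 * 0.8 = 3.05e-04 S

3.05e-04


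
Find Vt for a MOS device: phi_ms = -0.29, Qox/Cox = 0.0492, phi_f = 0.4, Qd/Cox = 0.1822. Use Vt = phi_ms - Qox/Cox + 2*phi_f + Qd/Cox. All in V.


Step 1: Vt = phi_ms - Qox/Cox + 2*phi_f + Qd/Cox
Step 2: Vt = -0.29 - 0.0492 + 2*0.4 + 0.1822
Step 3: Vt = -0.29 - 0.0492 + 0.8 + 0.1822
Step 4: Vt = 0.643 V

0.643


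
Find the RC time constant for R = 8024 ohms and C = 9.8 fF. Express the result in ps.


Step 1: tau = R * C
Step 2: tau = 8024 * 9.8 fF = 8024 * 9.8e-15 F
Step 3: tau = 7.86352e-11 s = 78.6352 ps

78.6352


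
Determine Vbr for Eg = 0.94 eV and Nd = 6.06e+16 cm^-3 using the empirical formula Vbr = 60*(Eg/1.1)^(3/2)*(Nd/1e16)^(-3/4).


Step 1: Eg/1.1 = 0.94/1.1 = 0.854545
Step 2: (Eg/1.1)^1.5 = 0.854545^1.5 = 0.789955
Step 3: (Nd/1e16)^(-0.75) = (6.06)^(-0.75) = 0.258908
Step 4: Vbr = 60 * 0.789955 * 0.258908 = 12.3 V

12.3


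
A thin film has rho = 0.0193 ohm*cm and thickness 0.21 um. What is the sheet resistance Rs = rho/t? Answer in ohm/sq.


Step 1: Convert thickness to cm: t = 0.21 um = 2.1000e-05 cm
Step 2: Rs = rho / t = 0.0193 / 2.1000e-05
Step 3: Rs = 919.0 ohm/sq

919.0


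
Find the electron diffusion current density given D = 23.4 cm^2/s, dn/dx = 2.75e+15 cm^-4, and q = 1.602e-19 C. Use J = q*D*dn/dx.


Step 1: J = q * D * (dn/dx)
Step 2: J = 1.602e-19 * 23.4 * 2.75e+15
Step 3: J = 1.03e-02 A/cm^2

1.03e-02


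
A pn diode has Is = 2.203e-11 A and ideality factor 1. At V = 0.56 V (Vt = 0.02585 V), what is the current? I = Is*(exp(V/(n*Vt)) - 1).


Step 1: V/(n*Vt) = 0.56/(1*0.02585) = 21.6634
Step 2: exp(21.6634) = 2.5603e+09
Step 3: I = 2.203e-11 * (2.5603e+09 - 1) = 5.64e-02 A

5.64e-02


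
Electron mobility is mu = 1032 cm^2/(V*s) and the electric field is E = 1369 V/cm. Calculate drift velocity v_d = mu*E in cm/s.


Step 1: v_d = mu * E
Step 2: v_d = 1032 * 1369 = 1412808
Step 3: v_d = 1.41e+06 cm/s

1.41e+06


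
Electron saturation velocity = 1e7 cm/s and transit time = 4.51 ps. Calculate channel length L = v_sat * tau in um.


Step 1: tau in seconds = 4.51 ps * 1e-12 = 4.5100e-12 s
Step 2: L = v_sat * tau = 1e7 * 4.5100e-12 = 4.5100e-05 cm
Step 3: L in um = 4.5100e-05 * 1e4 = 0.451 um

0.451


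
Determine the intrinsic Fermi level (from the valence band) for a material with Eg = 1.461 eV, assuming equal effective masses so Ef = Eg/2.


Step 1: For an intrinsic semiconductor, the Fermi level sits at midgap.
Step 2: Ef = Eg / 2 = 1.461 / 2 = 0.7305 eV

0.7305


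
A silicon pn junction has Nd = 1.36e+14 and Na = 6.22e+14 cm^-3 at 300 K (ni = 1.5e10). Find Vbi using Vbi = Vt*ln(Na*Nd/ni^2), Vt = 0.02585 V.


Step 1: Compute Na*Nd/ni^2 = 6.22e+14 * 1.36e+14 / (1.5e10)^2 = 3.7596e+08
Step 2: ln(3.7596e+08) = 19.7450
Step 3: Vbi = 0.02585 * 19.7450 = 0.51 V

0.51


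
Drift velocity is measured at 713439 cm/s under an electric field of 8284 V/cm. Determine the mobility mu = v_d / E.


Step 1: mu = v_d / E
Step 2: mu = 713439 / 8284
Step 3: mu = 86.12 cm^2/(V*s)

86.12


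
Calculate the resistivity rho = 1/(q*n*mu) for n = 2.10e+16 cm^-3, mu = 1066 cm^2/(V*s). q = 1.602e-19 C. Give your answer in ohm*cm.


Step 1: sigma = q * n * mu = 1.602e-19 * 2.10e+16 * 1066 = 3.58624e+00 S/cm
Step 2: rho = 1 / sigma = 1 / 3.58624e+00 = 0.2788 ohm*cm

0.2788


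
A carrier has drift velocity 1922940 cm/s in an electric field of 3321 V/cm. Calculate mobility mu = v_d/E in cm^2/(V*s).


Step 1: mu = v_d / E
Step 2: mu = 1922940 / 3321
Step 3: mu = 579.02 cm^2/(V*s)

579.02


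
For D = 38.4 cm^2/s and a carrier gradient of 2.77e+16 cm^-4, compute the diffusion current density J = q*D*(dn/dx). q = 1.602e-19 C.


Step 1: J = q * D * (dn/dx)
Step 2: J = 1.602e-19 * 38.4 * 2.77e+16
Step 3: J = 1.70e-01 A/cm^2

1.70e-01


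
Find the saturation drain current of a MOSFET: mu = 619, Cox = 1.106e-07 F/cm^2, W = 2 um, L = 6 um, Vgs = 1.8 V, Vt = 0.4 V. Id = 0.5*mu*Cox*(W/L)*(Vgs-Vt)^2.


Step 1: Overdrive voltage Vov = Vgs - Vt = 1.8 - 0.4 = 1.4 V
Step 2: W/L = 2/6 = 0.333333
Step 3: Id = 0.5 * 619 * 1.106e-07 * 0.333333 * 1.4^2
Step 4: Id = 2.24e-05 A

2.24e-05


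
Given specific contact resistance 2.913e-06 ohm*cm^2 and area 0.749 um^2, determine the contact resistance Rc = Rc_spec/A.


Step 1: Convert area to cm^2: 0.749 um^2 = 7.4900e-09 cm^2
Step 2: Rc = Rc_spec / A = 2.913e-06 / 7.4900e-09
Step 3: Rc = 3.89e+02 ohms

3.89e+02


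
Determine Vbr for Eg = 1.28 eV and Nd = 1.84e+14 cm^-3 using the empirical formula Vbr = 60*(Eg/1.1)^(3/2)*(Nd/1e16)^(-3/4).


Step 1: Eg/1.1 = 1.28/1.1 = 1.163636
Step 2: (Eg/1.1)^1.5 = 1.163636^1.5 = 1.255237
Step 3: (Nd/1e16)^(-0.75) = (0.0184)^(-0.75) = 20.016430
Step 4: Vbr = 60 * 1.255237 * 20.016430 = 1507.5 V

1507.5


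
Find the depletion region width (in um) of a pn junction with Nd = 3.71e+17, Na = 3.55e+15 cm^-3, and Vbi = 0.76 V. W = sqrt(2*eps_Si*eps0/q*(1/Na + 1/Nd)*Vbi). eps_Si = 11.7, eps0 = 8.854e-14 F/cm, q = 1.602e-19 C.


Step 1: 1/Na + 1/Nd = 1/3.55e+15 + 1/3.71e+17 = 2.84386e-16
Step 2: 2*eps*eps0/q = 2*11.7*8.854e-14/1.602e-19 = 1.293281e+07
Step 3: W^2 = 1.293281e+07 * 2.84386e-16 * 0.76 = 2.79521e-09
Step 4: W = sqrt(2.79521e-09) = 5.287e-05 cm = 0.5287 um

0.5287


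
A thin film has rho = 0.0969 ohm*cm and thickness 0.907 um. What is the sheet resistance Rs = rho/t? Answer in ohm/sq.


Step 1: Convert thickness to cm: t = 0.907 um = 9.0700e-05 cm
Step 2: Rs = rho / t = 0.0969 / 9.0700e-05
Step 3: Rs = 1068.4 ohm/sq

1068.4


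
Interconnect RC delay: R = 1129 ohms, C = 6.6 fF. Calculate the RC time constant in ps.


Step 1: tau = R * C
Step 2: tau = 1129 * 6.6 fF = 1129 * 6.6e-15 F
Step 3: tau = 7.4514e-12 s = 7.4514 ps

7.4514


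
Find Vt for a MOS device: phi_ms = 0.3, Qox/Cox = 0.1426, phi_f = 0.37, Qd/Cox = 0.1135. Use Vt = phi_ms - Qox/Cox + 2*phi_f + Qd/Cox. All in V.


Step 1: Vt = phi_ms - Qox/Cox + 2*phi_f + Qd/Cox
Step 2: Vt = 0.3 - 0.1426 + 2*0.37 + 0.1135
Step 3: Vt = 0.3 - 0.1426 + 0.74 + 0.1135
Step 4: Vt = 1.0109 V

1.0109


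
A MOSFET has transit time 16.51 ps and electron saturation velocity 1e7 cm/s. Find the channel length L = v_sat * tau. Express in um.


Step 1: tau in seconds = 16.51 ps * 1e-12 = 1.6510e-11 s
Step 2: L = v_sat * tau = 1e7 * 1.6510e-11 = 1.6510e-04 cm
Step 3: L in um = 1.6510e-04 * 1e4 = 1.651 um

1.651


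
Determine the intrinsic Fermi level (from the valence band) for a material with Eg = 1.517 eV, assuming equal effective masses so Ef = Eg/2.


Step 1: For an intrinsic semiconductor, the Fermi level sits at midgap.
Step 2: Ef = Eg / 2 = 1.517 / 2 = 0.7585 eV

0.7585


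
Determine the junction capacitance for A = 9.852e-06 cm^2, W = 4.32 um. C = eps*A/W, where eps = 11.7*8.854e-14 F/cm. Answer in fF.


Step 1: eps_Si = 11.7 * 8.854e-14 = 1.035918e-12 F/cm
Step 2: W in cm = 4.32 * 1e-4 = 4.32e-04 cm
Step 3: C = 1.035918e-12 * 9.852e-06 / 4.32e-04 = 2.362469e-14 F
Step 4: C = 23.62 fF

23.62


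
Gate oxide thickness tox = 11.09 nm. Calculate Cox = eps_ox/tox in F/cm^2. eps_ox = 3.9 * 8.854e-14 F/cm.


Step 1: eps_ox = 3.9 * 8.854e-14 = 3.45306e-13 F/cm
Step 2: tox in cm = 11.09 nm * 1e-7 = 1.1090e-06 cm
Step 3: Cox = 3.45306e-13 / 1.1090e-06 = 3.11e-07 F/cm^2

3.11e-07


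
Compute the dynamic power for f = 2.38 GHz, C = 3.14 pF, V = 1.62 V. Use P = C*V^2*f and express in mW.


Step 1: V^2 = 1.62^2 = 2.6244 V^2
Step 2: P = C*V^2*f = 3.14e-12 F * 2.6244 * 2.38e9 Hz
Step 3: P = 1.961266608e-02 W
Step 4: P = 19.613 mW

19.613


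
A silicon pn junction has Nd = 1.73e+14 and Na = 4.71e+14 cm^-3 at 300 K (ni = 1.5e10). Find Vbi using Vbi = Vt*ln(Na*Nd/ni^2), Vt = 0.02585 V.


Step 1: Compute Na*Nd/ni^2 = 4.71e+14 * 1.73e+14 / (1.5e10)^2 = 3.6215e+08
Step 2: ln(3.6215e+08) = 19.7076
Step 3: Vbi = 0.02585 * 19.7076 = 0.509 V

0.509


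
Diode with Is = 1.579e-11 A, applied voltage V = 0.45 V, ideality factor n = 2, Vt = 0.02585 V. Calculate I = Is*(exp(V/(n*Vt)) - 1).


Step 1: V/(n*Vt) = 0.45/(2*0.02585) = 8.7041
Step 2: exp(8.7041) = 6.0276e+03
Step 3: I = 1.579e-11 * (6.0276e+03 - 1) = 9.52e-08 A

9.52e-08


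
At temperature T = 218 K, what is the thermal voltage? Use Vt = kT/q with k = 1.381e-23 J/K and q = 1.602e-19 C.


Step 1: kT = 1.381e-23 * 218 = 3.01058e-21 J
Step 2: Vt = kT/q = 3.01058e-21 / 1.602e-19
Step 3: Vt = 0.01879 V

0.01879


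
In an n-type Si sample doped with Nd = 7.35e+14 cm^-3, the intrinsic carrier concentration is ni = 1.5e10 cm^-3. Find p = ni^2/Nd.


Step 1: Since Nd >> ni, n ≈ Nd = 7.35e+14 cm^-3
Step 2: p = ni^2 / n = (1.5e10)^2 / 7.35e+14
Step 3: p = 2.25e20 / 7.35e+14 = 3.06e+05 cm^-3

3.06e+05


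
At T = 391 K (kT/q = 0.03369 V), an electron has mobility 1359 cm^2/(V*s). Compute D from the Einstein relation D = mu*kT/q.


Step 1: D = mu * (kT/q)
Step 2: D = 1359 * 0.03369
Step 3: D = 45.78 cm^2/s

45.78


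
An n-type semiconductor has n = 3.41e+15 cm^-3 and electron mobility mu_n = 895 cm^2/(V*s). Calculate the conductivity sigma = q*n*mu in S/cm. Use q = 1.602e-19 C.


Step 1: sigma = q * n * mu
Step 2: sigma = 1.602e-19 * 3.41e+15 * 895
Step 3: sigma = 4.889e-01 S/cm

4.889e-01


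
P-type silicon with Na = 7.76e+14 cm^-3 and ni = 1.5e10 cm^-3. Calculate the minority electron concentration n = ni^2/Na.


Step 1: Majority hole concentration p ≈ Na = 7.76e+14 cm^-3
Step 2: n = ni^2 / Na = (1.5e10)^2 / 7.76e+14
Step 3: n = 2.90e+05 cm^-3

2.90e+05


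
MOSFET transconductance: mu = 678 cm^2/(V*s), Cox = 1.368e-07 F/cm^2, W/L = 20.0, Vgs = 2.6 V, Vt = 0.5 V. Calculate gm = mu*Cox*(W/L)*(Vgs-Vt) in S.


Step 1: Vov = Vgs - Vt = 2.6 - 0.5 = 2.1 V
Step 2: gm = mu * Cox * (W/L) * Vov
Step 3: gm = 678 * 1.368e-07 * 20.0 * 2.1 = 3.90e-03 S

3.90e-03


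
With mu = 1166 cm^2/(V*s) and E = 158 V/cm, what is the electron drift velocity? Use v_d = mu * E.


Step 1: v_d = mu * E
Step 2: v_d = 1166 * 158 = 184228
Step 3: v_d = 1.84e+05 cm/s

1.84e+05


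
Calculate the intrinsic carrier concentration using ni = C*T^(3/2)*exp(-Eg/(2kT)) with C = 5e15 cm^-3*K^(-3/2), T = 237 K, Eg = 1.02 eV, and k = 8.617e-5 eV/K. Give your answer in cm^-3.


Step 1: Compute kT = 8.617e-5 * 237 = 0.02042229 eV
Step 2: Exponent = -Eg/(2kT) = -1.02/(2*0.02042229) = -24.97271
Step 3: T^(3/2) = 237^1.5 = 3648.57
Step 4: ni = 5e15 * 3648.57 * exp(-24.97271) = 2.60e+08 cm^-3

2.60e+08


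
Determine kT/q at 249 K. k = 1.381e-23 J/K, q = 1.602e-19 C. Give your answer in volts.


Step 1: kT = 1.381e-23 * 249 = 3.43869e-21 J
Step 2: Vt = kT/q = 3.43869e-21 / 1.602e-19
Step 3: Vt = 0.02146 V

0.02146


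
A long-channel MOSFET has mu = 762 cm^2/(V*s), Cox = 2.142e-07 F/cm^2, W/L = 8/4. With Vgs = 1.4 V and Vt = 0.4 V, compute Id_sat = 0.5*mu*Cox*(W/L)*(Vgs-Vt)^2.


Step 1: Overdrive voltage Vov = Vgs - Vt = 1.4 - 0.4 = 1.0 V
Step 2: W/L = 8/4 = 2
Step 3: Id = 0.5 * 762 * 2.142e-07 * 2 * 1.0^2
Step 4: Id = 1.63e-04 A

1.63e-04


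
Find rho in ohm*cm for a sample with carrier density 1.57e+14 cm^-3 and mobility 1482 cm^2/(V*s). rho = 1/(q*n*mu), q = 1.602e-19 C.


Step 1: sigma = q * n * mu = 1.602e-19 * 1.57e+14 * 1482 = 3.72744e-02 S/cm
Step 2: rho = 1 / sigma = 1 / 3.72744e-02 = 26.83 ohm*cm

26.83


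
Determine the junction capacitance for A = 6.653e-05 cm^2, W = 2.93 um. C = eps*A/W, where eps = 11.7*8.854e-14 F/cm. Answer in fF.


Step 1: eps_Si = 11.7 * 8.854e-14 = 1.035918e-12 F/cm
Step 2: W in cm = 2.93 * 1e-4 = 2.93e-04 cm
Step 3: C = 1.035918e-12 * 6.653e-05 / 2.93e-04 = 2.352206e-13 F
Step 4: C = 235.22 fF

235.22


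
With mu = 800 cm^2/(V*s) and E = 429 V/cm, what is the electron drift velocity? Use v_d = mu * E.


Step 1: v_d = mu * E
Step 2: v_d = 800 * 429 = 343200
Step 3: v_d = 3.43e+05 cm/s

3.43e+05


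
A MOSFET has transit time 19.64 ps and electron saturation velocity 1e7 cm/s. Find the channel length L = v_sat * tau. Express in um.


Step 1: tau in seconds = 19.64 ps * 1e-12 = 1.9640e-11 s
Step 2: L = v_sat * tau = 1e7 * 1.9640e-11 = 1.9640e-04 cm
Step 3: L in um = 1.9640e-04 * 1e4 = 1.964 um

1.964


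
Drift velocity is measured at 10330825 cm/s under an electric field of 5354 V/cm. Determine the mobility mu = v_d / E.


Step 1: mu = v_d / E
Step 2: mu = 10330825 / 5354
Step 3: mu = 1929.55 cm^2/(V*s)

1929.55


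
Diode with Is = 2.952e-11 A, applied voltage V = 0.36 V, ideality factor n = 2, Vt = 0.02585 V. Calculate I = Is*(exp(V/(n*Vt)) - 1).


Step 1: V/(n*Vt) = 0.36/(2*0.02585) = 6.9632
Step 2: exp(6.9632) = 1.0570e+03
Step 3: I = 2.952e-11 * (1.0570e+03 - 1) = 3.12e-08 A

3.12e-08


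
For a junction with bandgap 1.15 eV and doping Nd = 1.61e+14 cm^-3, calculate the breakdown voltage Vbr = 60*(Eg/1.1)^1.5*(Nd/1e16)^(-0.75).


Step 1: Eg/1.1 = 1.15/1.1 = 1.045455
Step 2: (Eg/1.1)^1.5 = 1.045455^1.5 = 1.068952
Step 3: (Nd/1e16)^(-0.75) = (0.0161)^(-0.75) = 22.124863
Step 4: Vbr = 60 * 1.068952 * 22.124863 = 1419.0 V

1419.0


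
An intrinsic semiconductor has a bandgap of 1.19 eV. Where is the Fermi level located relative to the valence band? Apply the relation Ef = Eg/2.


Step 1: For an intrinsic semiconductor, the Fermi level sits at midgap.
Step 2: Ef = Eg / 2 = 1.19 / 2 = 0.595 eV

0.595


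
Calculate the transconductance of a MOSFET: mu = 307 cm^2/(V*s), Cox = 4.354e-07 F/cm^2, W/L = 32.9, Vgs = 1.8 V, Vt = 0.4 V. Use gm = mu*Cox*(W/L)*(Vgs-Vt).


Step 1: Vov = Vgs - Vt = 1.8 - 0.4 = 1.4 V
Step 2: gm = mu * Cox * (W/L) * Vov
Step 3: gm = 307 * 4.354e-07 * 32.9 * 1.4 = 6.16e-03 S

6.16e-03


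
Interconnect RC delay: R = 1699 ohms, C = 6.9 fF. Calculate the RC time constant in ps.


Step 1: tau = R * C
Step 2: tau = 1699 * 6.9 fF = 1699 * 6.9e-15 F
Step 3: tau = 1.17231e-11 s = 11.7231 ps

11.7231


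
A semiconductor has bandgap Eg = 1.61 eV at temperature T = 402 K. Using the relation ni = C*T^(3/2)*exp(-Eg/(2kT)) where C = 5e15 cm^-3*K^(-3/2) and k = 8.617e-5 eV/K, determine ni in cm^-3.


Step 1: Compute kT = 8.617e-5 * 402 = 0.03464034 eV
Step 2: Exponent = -Eg/(2kT) = -1.61/(2*0.03464034) = -23.23880
Step 3: T^(3/2) = 402^1.5 = 8060.07
Step 4: ni = 5e15 * 8060.07 * exp(-23.23880) = 3.26e+09 cm^-3

3.26e+09


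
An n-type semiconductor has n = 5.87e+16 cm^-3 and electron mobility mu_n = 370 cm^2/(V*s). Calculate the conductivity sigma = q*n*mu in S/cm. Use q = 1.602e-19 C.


Step 1: sigma = q * n * mu
Step 2: sigma = 1.602e-19 * 5.87e+16 * 370
Step 3: sigma = 3.479e+00 S/cm

3.479e+00


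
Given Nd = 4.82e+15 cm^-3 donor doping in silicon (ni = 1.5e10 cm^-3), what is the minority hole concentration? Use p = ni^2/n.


Step 1: Since Nd >> ni, n ≈ Nd = 4.82e+15 cm^-3
Step 2: p = ni^2 / n = (1.5e10)^2 / 4.82e+15
Step 3: p = 2.25e20 / 4.82e+15 = 4.67e+04 cm^-3

4.67e+04


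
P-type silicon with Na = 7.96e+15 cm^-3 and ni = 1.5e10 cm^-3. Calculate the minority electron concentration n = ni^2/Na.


Step 1: Majority hole concentration p ≈ Na = 7.96e+15 cm^-3
Step 2: n = ni^2 / Na = (1.5e10)^2 / 7.96e+15
Step 3: n = 2.83e+04 cm^-3

2.83e+04


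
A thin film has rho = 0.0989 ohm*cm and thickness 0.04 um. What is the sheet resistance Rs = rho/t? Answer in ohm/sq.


Step 1: Convert thickness to cm: t = 0.04 um = 4.0000e-06 cm
Step 2: Rs = rho / t = 0.0989 / 4.0000e-06
Step 3: Rs = 24725.0 ohm/sq

24725.0


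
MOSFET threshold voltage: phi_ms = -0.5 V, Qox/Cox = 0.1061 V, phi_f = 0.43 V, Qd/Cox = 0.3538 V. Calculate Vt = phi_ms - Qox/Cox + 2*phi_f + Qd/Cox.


Step 1: Vt = phi_ms - Qox/Cox + 2*phi_f + Qd/Cox
Step 2: Vt = -0.5 - 0.1061 + 2*0.43 + 0.3538
Step 3: Vt = -0.5 - 0.1061 + 0.86 + 0.3538
Step 4: Vt = 0.6077 V

0.6077


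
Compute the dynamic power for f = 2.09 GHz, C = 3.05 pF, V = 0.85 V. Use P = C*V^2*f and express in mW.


Step 1: V^2 = 0.85^2 = 0.7225 V^2
Step 2: P = C*V^2*f = 3.05e-12 F * 0.7225 * 2.09e9 Hz
Step 3: P = 4.60557625e-03 W
Step 4: P = 4.606 mW

4.606


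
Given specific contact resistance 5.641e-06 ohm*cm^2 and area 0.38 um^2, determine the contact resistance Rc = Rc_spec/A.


Step 1: Convert area to cm^2: 0.38 um^2 = 3.8000e-09 cm^2
Step 2: Rc = Rc_spec / A = 5.641e-06 / 3.8000e-09
Step 3: Rc = 1.48e+03 ohms

1.48e+03


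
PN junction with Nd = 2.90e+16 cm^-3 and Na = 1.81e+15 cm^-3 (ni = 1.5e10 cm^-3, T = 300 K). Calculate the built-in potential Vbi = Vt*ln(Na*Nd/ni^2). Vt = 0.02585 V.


Step 1: Compute Na*Nd/ni^2 = 1.81e+15 * 2.90e+16 / (1.5e10)^2 = 2.3329e+11
Step 2: ln(2.3329e+11) = 26.1755
Step 3: Vbi = 0.02585 * 26.1755 = 0.677 V

0.677


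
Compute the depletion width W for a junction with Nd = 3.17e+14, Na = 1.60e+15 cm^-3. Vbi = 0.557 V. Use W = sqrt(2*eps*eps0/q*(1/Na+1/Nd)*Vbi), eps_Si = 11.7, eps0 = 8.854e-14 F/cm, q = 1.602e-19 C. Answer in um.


Step 1: 1/Na + 1/Nd = 1/1.60e+15 + 1/3.17e+14 = 3.77957e-15
Step 2: 2*eps*eps0/q = 2*11.7*8.854e-14/1.602e-19 = 1.293281e+07
Step 3: W^2 = 1.293281e+07 * 3.77957e-15 * 0.557 = 2.72264e-08
Step 4: W = sqrt(2.72264e-08) = 1.650e-04 cm = 1.65 um

1.65
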